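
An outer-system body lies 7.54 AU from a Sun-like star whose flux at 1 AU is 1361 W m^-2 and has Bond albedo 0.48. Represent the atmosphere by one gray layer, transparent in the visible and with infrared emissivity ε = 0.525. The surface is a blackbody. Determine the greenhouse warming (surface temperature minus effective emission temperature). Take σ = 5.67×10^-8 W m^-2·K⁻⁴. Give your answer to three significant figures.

Flux at the orbit: S = 1361/(7.54)² = 23.94 W m^-2.
Effective emission temperature (TOA balance): σT_e⁴ = S(1−α)/4 = 3.112 W m^-2 → T_e = 86.07 K.
The surface balance (absorbed SW + ε·downward IR = σT_s⁴) with T_a⁴ = T_s⁴/2 reduces to T_s = T_e·[2/(2−ε)]^¼ = 92.88 K.
Greenhouse warming: T_s − T_e = 6.808 K.

6.81 kelvin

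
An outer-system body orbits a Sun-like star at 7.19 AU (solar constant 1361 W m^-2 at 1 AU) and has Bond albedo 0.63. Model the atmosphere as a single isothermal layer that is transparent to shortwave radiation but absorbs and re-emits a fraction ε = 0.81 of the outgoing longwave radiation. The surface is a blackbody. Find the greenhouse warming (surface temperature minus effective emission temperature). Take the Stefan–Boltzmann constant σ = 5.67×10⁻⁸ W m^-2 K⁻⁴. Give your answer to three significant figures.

11.2 K

Irradiance scales as 1/d², so S = 1361 W m^-2 × (1/7.19)² = 26.33 W m^-2.
Effective emission temperature (TOA balance): σT_e⁴ = S(1−α)/4 = 2.435 W m^-2 → T_e = 80.95 K.
Surface balance with a leaky layer gives σT_s⁴ = σT_e⁴·2/(2−ε), so T_s = T_e·[2/(2−0.81)]^(1/4) = 92.17 K.
Greenhouse warming: T_s − T_e = 11.22 K.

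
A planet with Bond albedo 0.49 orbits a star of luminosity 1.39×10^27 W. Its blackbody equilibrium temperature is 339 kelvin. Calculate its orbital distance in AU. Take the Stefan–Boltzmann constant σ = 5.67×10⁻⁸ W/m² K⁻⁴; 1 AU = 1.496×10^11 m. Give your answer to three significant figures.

Required flux: S = 4σT⁴/(1−α) = 5873 W/m².
From L = 4πd²S, d = √(1.39×10^27/(4π·5873)) = 1.372×10^11 m = 0.9173 AU.

0.917 AU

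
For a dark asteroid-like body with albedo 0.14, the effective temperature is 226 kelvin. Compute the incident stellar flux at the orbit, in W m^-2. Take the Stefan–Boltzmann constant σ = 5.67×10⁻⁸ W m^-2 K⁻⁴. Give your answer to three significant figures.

688 W m^-2

Invert the energy balance for S: S = 4σT⁴/(1−α).
σT⁴ = 5.67×10⁻⁸·(226)⁴ = 147.9 W m^-2.
S = 4·147.9/0.86 = 688.0 W m^-2.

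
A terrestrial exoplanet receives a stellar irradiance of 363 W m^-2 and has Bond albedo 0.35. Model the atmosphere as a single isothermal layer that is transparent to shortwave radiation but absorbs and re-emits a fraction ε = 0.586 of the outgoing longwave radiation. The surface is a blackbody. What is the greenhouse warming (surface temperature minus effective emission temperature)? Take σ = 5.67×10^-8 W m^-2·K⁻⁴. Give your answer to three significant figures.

16.3 K

At the top of the atmosphere, σT_e⁴ = S(1−α)/4 = 58.99 W m^-2, giving T_e = 179.6 K.
Surface balance with a leaky layer gives σT_s⁴ = σT_e⁴·2/(2−ε), so T_s = T_e·[2/(2−0.586)]^(1/4) = 195.9 K.
Greenhouse warming: T_s − T_e = 16.26 K.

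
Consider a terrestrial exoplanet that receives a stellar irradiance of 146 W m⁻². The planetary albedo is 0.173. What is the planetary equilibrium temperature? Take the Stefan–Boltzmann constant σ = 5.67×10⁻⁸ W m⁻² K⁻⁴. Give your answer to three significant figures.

152 K

The planet absorbs (1−α)S over its disc πR² and re-emits over 4πR², so the mean absorbed flux is (1−0.173)·146.0/4 = 30.19 W m⁻².
In equilibrium σT⁴ equals this, so T = 151.9 K.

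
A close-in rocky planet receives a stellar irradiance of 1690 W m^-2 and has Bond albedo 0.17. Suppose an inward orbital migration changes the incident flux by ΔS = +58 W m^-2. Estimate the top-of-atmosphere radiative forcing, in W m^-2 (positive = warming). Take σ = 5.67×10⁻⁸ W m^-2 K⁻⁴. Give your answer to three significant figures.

Only a fraction (1−α) is absorbed and it's spread over 4πR², so ΔF = (1−α)ΔS/4 = 12.04 W m^-2.

12.0 W m^-2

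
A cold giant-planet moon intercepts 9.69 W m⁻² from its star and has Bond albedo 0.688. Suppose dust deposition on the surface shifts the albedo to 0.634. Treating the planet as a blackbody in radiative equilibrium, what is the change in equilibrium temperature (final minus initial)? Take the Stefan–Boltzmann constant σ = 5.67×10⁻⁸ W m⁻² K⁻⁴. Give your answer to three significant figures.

Initial: T₁ = [S(1−0.688)/(4σ)]^(1/4) = 60.42 K.
After:  T₂ = [9.690·0.366/(4σ)]^(1/4) = 62.88 K.
Change: 62.88 − 60.42 = 2.460 K.

2.46 K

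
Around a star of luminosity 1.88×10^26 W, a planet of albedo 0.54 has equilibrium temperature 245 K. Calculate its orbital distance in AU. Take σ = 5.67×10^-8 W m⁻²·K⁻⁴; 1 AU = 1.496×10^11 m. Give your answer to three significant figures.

0.613 AU

Required flux: S = 4σT⁴/(1−α) = 1776 W m⁻².
S = L/(4πd²) → d = √(L/4πS) = √(1.88×10^26/(4π·1776)) = 9.177×10^10 m = 0.6134 AU.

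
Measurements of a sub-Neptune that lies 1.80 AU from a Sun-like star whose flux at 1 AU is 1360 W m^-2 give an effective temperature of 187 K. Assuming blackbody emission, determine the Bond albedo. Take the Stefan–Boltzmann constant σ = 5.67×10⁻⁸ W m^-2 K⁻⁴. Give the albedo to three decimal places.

Flux at the orbit: S = 1360/(1.80)² = 419.8 W m^-2.
From σT⁴ = S(1−α)/4 we invert for α: 1−α = 4σT⁴/S.
4σT⁴ = 4·5.67×10⁻⁸·(187)⁴ = 277.3 W m^-2.
Hence α = 1 − 277.3/419.8 = 0.3393.

0.339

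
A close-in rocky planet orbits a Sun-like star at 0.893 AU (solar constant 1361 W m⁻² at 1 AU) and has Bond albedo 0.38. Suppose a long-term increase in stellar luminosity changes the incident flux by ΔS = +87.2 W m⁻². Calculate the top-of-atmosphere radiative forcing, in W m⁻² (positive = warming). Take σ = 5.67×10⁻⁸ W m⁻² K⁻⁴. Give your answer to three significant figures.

Flux at the orbit: S = 1361/(0.893)² = 1707 W m⁻².
ΔF = Δ[S(1−α)]/4 = (1−0.38)·+87.2/4 = 13.52 W m⁻².

13.5 W m⁻²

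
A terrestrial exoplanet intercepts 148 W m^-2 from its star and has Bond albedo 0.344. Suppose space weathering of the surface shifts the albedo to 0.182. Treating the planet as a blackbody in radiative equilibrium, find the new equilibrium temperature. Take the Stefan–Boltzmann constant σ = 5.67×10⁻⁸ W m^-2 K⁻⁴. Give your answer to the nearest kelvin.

152 K

New equilibrium: T₂ = [(1−0.182)·148.0/(4σ)]^(1/4) = 152.0 K.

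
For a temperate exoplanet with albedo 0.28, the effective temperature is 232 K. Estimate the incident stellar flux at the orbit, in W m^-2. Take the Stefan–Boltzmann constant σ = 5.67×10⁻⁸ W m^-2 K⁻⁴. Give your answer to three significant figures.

From S(1−α)/4 = σT⁴: S = 4σT⁴/(1−α).
σT⁴ = 5.67×10⁻⁸·(232)⁴ = 164.3 W m^-2.
So S = 4×164.3/(1−0.28) = 912.6 W m^-2.

913 W m^-2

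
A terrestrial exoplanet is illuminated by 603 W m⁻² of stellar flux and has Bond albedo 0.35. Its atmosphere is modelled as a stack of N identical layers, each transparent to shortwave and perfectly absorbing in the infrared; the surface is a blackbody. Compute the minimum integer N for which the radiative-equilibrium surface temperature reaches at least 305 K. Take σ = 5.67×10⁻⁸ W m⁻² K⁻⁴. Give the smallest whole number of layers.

Top-of-atmosphere balance: σT_e⁴ = S(1−α)/4 = 97.99 W m⁻² → T_e = 203.9 K.
Since T_s⁴ = (N+1)T_e⁴, we need N ≥ (T_s/T_e)⁴ − 1 = 4.007.
So N ≥ 4.007; the smallest integer is N = 5.

5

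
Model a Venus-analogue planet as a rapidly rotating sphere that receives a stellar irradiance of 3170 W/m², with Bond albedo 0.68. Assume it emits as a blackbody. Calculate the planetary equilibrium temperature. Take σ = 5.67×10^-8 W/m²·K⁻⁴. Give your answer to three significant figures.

259 K

The planet absorbs (1−α)S over its disc πR² and re-emits over 4πR², so the mean absorbed flux is (1−0.68)·3170/4 = 253.6 W/m².
Balancing against σT⁴: T = (253.6/5.67×10⁻⁸)^(1/4) = 258.6 K.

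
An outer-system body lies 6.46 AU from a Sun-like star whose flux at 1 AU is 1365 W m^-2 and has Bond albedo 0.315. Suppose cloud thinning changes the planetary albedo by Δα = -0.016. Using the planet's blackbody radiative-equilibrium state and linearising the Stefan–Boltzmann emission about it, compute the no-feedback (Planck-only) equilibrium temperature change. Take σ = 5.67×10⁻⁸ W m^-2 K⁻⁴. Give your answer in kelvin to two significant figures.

0.58 K

Irradiance scales as 1/d², so S = 1365 W m^-2 × (1/6.46)² = 32.71 W m^-2.
The baseline emission temperature is T_e = 99.70 K.
The change in absorbed flux is Δ[S(1−α)/4] = −SΔα/4 = 0.1308 W m^-2.
Linearising σT⁴ gives d(σT⁴)/dT = 4σT_e³ = 0.2247 W m^-2 per K.
ΔT₀ = ΔF/λ_P = 0.1308/0.2247 = 0.582 K.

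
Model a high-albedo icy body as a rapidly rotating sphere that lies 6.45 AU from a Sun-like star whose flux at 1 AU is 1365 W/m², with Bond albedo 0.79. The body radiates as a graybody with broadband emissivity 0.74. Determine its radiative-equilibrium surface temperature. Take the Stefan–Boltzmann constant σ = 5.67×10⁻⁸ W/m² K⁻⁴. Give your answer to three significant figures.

80.0 K

By the inverse-square law, S = 1365/6.45² = 32.81 W/m².
The planet absorbs (1−α)S over its disc πR² and re-emits over 4πR², so the mean absorbed flux is (1−0.79)·32.81/4 = 1.723 W/m².
Equating to εσT⁴ with ε = 0.74: T = (1.723/0.74σ)^(1/4) = 80.05 K.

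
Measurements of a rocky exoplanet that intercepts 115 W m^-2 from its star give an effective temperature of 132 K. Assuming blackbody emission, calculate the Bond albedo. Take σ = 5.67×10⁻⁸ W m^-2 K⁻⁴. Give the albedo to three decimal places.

From σT⁴ = S(1−α)/4 we invert for α: 1−α = 4σT⁴/S.
σT⁴ = 17.21 W m^-2, so 4σT⁴ = 68.86 W m^-2.
1−α = 68.86/115.0 = 0.5987, so α = 0.4013.

0.401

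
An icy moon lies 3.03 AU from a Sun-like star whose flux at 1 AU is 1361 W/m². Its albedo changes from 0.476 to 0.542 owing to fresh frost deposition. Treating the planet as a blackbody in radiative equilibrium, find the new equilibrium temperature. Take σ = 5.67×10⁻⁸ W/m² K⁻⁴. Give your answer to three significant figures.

132 K

Irradiance scales as 1/d², so S = 1361 W/m² × (1/3.03)² = 148.2 W/m².
New equilibrium: T₂ = [(1−0.542)·148.2/(4σ)]^(1/4) = 131.5 K.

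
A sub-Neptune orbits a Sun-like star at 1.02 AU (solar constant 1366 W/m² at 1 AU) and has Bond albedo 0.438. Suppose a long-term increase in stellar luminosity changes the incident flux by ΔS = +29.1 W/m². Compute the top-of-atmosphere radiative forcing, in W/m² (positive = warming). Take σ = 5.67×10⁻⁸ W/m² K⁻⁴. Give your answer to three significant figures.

Flux at the orbit: S = 1366/(1.02)² = 1313 W/m².
ΔF = Δ[S(1−α)]/4 = (1−0.438)·+29.1/4 = 4.089 W/m².

4.09 W/m²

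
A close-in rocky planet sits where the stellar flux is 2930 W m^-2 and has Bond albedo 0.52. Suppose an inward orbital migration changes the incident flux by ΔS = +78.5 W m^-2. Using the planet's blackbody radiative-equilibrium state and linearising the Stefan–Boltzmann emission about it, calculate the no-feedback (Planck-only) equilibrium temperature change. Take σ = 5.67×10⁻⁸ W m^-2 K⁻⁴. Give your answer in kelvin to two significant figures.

Reference equilibrium: T_e = [S(1−α)/(4σ)]^(1/4) = 280.6 K.
ΔF = Δ[S(1−α)]/4 = (1−0.52)·+78.5/4 = 9.420 W m^-2.
The Planck feedback parameter is 4σT_e³ = 5.012 W m^-2/K.
Hence the no-feedback warming is ΔF/(4σT_e³) = 1.88 K.

1.9 K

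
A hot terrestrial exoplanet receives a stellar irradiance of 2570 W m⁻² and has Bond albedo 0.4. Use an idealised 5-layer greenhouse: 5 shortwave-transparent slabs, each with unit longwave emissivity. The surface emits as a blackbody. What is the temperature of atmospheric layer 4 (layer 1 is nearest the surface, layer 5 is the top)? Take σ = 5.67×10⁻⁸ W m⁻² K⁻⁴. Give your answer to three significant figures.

341 K

The effective emission temperature is T_e = [S(1−α)/(4σ)]^¼ = 287.2 K.
The net upward flux σT_e⁴ is constant between every pair of levels, so T_k⁴ = (N+1−k)T_e⁴.
With k = 4: T_4 = (5+1−4)^¼·287.2 K = 341.5 K.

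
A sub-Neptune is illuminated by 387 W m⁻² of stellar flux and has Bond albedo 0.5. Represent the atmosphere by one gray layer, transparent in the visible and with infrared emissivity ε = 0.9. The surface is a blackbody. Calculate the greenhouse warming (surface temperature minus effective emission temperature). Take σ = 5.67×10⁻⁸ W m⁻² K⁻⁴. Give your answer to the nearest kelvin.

28 kelvin

At the top of the atmosphere, σT_e⁴ = S(1−α)/4 = 48.38 W m⁻², giving T_e = 170.9 K.
The surface balance (absorbed SW + ε·downward IR = σT_s⁴) with T_a⁴ = T_s⁴/2 reduces to T_s = T_e·[2/(2−ε)]^¼ = 198.5 K.
T_s − T_e = 198.5 − 170.9 = 27.55 K.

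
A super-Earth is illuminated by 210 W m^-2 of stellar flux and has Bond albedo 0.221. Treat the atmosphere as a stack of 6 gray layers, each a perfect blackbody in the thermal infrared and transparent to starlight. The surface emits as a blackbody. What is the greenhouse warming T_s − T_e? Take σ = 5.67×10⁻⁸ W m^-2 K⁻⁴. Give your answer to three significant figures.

The effective emission temperature is T_e = [S(1−α)/(4σ)]^¼ = 163.9 K.
T_s = (N+1)^(1/4)·T_e = 266.6 K.
Warming: T_s − T_e = 102.7 K.

103 K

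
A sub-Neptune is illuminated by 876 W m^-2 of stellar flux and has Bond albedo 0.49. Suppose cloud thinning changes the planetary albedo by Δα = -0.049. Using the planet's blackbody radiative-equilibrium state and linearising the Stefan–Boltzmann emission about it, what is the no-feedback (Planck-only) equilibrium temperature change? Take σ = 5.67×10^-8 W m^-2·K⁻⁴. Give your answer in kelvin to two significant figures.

The baseline emission temperature is T_e = 210.7 K.
The change in absorbed flux is Δ[S(1−α)/4] = −SΔα/4 = 10.73 W m^-2.
The Planck feedback parameter is 4σT_e³ = 2.121 W m^-2/K.
ΔT₀ = ΔF/λ_P = 10.73/2.121 = 5.06 K.

5.1 K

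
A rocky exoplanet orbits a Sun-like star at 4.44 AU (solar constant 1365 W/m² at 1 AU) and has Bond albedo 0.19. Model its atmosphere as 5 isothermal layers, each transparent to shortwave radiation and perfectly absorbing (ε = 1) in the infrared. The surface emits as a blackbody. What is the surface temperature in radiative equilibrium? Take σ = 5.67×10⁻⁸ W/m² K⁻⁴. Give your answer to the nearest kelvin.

196 K

Flux at the orbit: S = 1365/(4.44)² = 69.24 W/m².
The effective emission temperature is T_e = [S(1−α)/(4σ)]^¼ = 125.4 K.
With N = 5 opaque layers, T_s = (N+1)^(1/4)·T_e = 6^(1/4)·125.4 = 196.3 K.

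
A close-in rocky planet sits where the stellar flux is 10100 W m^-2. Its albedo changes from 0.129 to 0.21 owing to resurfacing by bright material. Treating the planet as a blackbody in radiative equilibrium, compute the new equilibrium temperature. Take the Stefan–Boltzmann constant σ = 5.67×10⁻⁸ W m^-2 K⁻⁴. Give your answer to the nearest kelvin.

T₂ = [S(1−α₂)/(4σ)]^(1/4) = [10100·0.79/(4σ)]^(1/4) = 433.1 K.

433 K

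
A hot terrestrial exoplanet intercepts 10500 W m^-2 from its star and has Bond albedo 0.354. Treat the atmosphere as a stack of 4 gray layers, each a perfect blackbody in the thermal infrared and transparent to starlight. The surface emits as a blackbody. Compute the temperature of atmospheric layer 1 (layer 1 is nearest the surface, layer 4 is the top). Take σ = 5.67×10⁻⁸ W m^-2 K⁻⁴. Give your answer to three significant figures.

OLR = S(1−α)/4 = 1696 W m^-2; the top layer radiates at T_e = 415.9 K.
Each opaque layer satisfies 2T_j⁴ = T_{j−1}⁴ + T_{j+1}⁴, giving T_k⁴ = (N+1−k)T_e⁴.
T_1 = (4)^(1/4)·415.9 = 588.1 K.

588 K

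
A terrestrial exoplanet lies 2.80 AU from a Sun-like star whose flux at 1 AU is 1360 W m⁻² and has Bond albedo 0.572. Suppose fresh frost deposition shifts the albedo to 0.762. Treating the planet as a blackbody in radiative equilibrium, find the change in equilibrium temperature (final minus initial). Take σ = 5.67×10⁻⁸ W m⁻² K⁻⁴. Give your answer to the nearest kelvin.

-18 K

By the inverse-square law, S = 1360/2.80² = 173.5 W m⁻².
Initial: T₁ = [S(1−0.572)/(4σ)]^(1/4) = 134.5 K.
With α = 0.762, T₂ = 116.2 K.
ΔT = T₂ − T₁ = -18.36 K.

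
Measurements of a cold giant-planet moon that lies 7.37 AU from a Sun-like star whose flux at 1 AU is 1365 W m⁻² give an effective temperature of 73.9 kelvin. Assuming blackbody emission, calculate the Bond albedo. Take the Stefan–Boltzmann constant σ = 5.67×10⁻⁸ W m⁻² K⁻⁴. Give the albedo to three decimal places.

0.731

By the inverse-square law, S = 1365/7.37² = 25.13 W m⁻².
Energy balance: S(1−α)/4 = σT⁴, so 1−α = 4σT⁴/S.
4σT⁴ = 4·5.67×10⁻⁸·(73.9)⁴ = 6.764 W m⁻².
Hence α = 1 − 6.764/25.13 = 0.7308.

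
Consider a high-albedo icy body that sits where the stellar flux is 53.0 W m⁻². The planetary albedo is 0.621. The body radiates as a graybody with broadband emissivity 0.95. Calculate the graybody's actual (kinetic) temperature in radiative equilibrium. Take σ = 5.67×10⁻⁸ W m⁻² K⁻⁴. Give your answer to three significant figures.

98.3 kelvin

The planet absorbs (1−α)S over its disc πR² and re-emits over 4πR², so the mean absorbed flux is (1−0.621)·53.00/4 = 5.022 W m⁻².
Equating to εσT⁴ with ε = 0.95: T = (5.022/0.95σ)^(1/4) = 98.26 K.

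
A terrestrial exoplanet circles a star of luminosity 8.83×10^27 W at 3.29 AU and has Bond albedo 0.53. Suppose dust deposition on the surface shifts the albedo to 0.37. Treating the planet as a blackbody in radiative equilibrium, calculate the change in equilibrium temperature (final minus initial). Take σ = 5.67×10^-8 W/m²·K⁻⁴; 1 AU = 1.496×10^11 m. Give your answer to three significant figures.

21.2 K

Orbital distance: d = 3.29 AU = 4.922×10^11 m.
Spreading L over a sphere of radius d: S = 8.83×10^27/(4π·4.92×10^11²) = 2901 W/m².
With α = 0.53, T₁ = 278.4 K.
After:  T₂ = [2901·0.63/(4σ)]^(1/4) = 299.6 K.
ΔT = T₂ − T₁ = 21.16 K.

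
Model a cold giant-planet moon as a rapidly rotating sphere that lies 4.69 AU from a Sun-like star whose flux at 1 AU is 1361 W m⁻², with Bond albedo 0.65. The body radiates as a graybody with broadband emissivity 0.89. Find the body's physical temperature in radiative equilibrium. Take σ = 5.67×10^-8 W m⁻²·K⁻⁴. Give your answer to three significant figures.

By the inverse-square law, S = 1361/4.69² = 61.87 W m⁻².
Averaging over the sphere, the absorbed flux is S(1−α)/4 = 5.414 W m⁻².
Equating to εσT⁴ with ε = 0.89: T = (5.414/0.89σ)^(1/4) = 101.8 K.

102 K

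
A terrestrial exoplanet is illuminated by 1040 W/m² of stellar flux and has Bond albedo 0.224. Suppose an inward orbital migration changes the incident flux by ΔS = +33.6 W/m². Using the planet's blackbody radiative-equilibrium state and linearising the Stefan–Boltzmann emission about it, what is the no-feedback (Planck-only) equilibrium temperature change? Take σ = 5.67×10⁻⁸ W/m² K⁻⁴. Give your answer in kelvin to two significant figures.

2.0 K

The baseline emission temperature is T_e = 244.2 K.
Only a fraction (1−α) is absorbed and it's spread over 4πR², so ΔF = (1−α)ΔS/4 = 6.518 W/m².
Planck response: λ_P = 4σT_e³ = 4·5.67×10⁻⁸·(244.2)³ = 3.304 W/m²/K.
Hence the no-feedback warming is ΔF/(4σT_e³) = 1.97 K.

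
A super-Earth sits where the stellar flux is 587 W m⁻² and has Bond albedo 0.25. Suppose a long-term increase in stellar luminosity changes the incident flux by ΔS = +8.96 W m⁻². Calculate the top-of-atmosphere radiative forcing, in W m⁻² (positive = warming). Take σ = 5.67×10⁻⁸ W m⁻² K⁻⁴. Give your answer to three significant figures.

1.68 W m⁻²

TOA radiative forcing: ΔF = (1−α)ΔS/4 = 0.75·(+8.96)/4 = 1.680 W m⁻².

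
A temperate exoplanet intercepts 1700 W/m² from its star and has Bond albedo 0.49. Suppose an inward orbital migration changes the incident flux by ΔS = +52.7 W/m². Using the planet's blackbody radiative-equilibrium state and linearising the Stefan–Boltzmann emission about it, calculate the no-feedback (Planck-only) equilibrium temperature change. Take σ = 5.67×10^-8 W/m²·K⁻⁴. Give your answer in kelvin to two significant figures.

The baseline emission temperature is T_e = 248.7 K.
ΔF = Δ[S(1−α)]/4 = (1−0.49)·+52.7/4 = 6.719 W/m².
Linearising σT⁴ gives d(σT⁴)/dT = 4σT_e³ = 3.487 W/m² per K.
Hence the no-feedback warming is ΔF/(4σT_e³) = 1.93 K.

1.9 kelvin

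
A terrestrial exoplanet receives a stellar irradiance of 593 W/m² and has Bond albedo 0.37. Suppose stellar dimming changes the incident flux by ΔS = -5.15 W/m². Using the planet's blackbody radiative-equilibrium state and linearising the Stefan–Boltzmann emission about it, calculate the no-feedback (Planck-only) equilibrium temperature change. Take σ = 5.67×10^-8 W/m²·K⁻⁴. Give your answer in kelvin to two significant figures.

Unperturbed T_e = [593.0·(1−0.37)/(4σ)]^¼ = 201.5 K.
ΔF = Δ[S(1−α)]/4 = (1−0.37)·-5.15/4 = -0.8111 W/m².
Planck response: λ_P = 4σT_e³ = 4·5.67×10⁻⁸·(201.5)³ = 1.854 W/m²/K.
ΔT₀ = ΔF/λ_P = -0.8111/1.854 = -0.437 K.

-0.44 K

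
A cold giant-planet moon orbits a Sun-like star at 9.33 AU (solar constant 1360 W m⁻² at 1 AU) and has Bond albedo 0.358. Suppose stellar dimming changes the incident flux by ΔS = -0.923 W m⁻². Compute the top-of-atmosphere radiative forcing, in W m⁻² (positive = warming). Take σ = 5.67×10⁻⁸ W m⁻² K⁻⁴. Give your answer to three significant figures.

Flux at the orbit: S = 1360/(9.33)² = 15.62 W m⁻².
TOA radiative forcing: ΔF = (1−α)ΔS/4 = 0.642·(-0.923)/4 = -0.1481 W m⁻².

-0.148 W m⁻²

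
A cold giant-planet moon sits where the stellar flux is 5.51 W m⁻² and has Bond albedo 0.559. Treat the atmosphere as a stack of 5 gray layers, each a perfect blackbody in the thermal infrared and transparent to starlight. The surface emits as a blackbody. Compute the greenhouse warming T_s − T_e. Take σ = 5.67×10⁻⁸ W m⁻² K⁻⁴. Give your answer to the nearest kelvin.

32 kelvin

Top-of-atmosphere balance: σT_e⁴ = S(1−α)/4 = 0.6075 W m⁻² → T_e = 57.21 K.
T_s = (N+1)^(1/4)·T_e = 89.54 K.
Warming: T_s − T_e = 32.33 K.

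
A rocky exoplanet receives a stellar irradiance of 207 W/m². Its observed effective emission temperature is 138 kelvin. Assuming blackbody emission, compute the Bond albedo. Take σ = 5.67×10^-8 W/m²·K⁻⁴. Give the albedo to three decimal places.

0.603

Energy balance: S(1−α)/4 = σT⁴, so 1−α = 4σT⁴/S.
σT⁴ = 20.56 W/m², so 4σT⁴ = 82.25 W/m².
Hence α = 1 − 82.25/207.0 = 0.6026.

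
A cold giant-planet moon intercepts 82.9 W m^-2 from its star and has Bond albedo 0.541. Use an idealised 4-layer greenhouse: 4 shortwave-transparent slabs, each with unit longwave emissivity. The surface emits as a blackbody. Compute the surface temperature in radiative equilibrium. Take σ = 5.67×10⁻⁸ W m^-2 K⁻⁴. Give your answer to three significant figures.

The effective emission temperature is T_e = [S(1−α)/(4σ)]^¼ = 113.8 K.
With N = 4 opaque layers, T_s = (N+1)^(1/4)·T_e = 5^(1/4)·113.8 = 170.2 K.

170 K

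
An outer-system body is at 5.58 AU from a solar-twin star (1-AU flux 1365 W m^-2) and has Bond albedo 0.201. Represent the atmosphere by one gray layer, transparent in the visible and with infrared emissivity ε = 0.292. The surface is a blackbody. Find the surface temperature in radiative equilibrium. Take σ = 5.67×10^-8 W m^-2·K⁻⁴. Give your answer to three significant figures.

116 K

Flux at the orbit: S = 1365/(5.58)² = 43.84 W m^-2.
The planet radiates to space at T_e = [S(1−α)/(4σ)]^(1/4) = 111.5 K.
Surface balance with a leaky layer gives σT_s⁴ = σT_e⁴·2/(2−ε), so T_s = T_e·[2/(2−0.292)]^(1/4) = 116.0 K.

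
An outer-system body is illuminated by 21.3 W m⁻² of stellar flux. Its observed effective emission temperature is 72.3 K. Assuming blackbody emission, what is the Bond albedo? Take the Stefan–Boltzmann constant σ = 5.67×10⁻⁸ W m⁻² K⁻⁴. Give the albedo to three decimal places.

0.709

From σT⁴ = S(1−α)/4 we invert for α: 1−α = 4σT⁴/S.
4σT⁴ = 4·5.67×10⁻⁸·(72.3)⁴ = 6.197 W m⁻².
1−α = 6.197/21.30 = 0.2909, so α = 0.7091.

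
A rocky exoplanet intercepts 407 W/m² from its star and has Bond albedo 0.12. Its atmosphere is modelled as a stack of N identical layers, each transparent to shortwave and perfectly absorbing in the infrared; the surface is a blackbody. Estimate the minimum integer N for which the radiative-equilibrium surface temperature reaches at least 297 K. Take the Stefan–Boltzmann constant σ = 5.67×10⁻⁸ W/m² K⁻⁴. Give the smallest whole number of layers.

4

The effective emission temperature is T_e = [S(1−α)/(4σ)]^¼ = 199.3 K.
Need (N+1)T_e⁴ ≥ T_s⁴, i.e. N+1 ≥ (297/199.3)⁴ = 4.927.
So N ≥ 3.927; the smallest integer is N = 4.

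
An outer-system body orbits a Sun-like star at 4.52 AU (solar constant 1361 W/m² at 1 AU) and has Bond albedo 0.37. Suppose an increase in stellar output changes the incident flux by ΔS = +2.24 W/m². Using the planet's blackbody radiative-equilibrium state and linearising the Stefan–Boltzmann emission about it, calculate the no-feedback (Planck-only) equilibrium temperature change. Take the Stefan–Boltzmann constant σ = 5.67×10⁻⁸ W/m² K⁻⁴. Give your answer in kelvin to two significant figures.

0.98 K

By the inverse-square law, S = 1361/4.52² = 66.62 W/m².
Reference equilibrium: T_e = [S(1−α)/(4σ)]^(1/4) = 116.6 K.
TOA radiative forcing: ΔF = (1−α)ΔS/4 = 0.63·(+2.24)/4 = 0.3528 W/m².
The Planck feedback parameter is 4σT_e³ = 0.3598 W/m²/K.
So ΔT₀ = 0.3528/0.3598 = 0.980 K.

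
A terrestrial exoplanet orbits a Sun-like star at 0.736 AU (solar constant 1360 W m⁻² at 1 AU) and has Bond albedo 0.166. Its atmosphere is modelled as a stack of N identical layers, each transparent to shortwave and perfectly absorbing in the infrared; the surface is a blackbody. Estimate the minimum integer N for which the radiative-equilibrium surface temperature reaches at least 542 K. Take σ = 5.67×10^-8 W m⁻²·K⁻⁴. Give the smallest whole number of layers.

9

Flux at the orbit: S = 1360/(0.736)² = 2511 W m⁻².
The effective emission temperature is T_e = [S(1−α)/(4σ)]^¼ = 310.0 K.
Need (N+1)T_e⁴ ≥ T_s⁴, i.e. N+1 ≥ (542/310.0)⁴ = 9.347.
The minimum whole number is N = 9.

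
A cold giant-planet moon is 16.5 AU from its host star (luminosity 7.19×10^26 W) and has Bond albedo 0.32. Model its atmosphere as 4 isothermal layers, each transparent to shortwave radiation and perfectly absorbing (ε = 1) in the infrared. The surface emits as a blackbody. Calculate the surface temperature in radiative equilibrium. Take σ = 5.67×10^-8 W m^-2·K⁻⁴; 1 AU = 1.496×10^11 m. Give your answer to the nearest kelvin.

d = 16.5 × 1.496×10^11 m = 2.468×10^12 m.
Flux at the orbit: S = L/(4πd²) = 7.19×10^26/(4π·(2.47×10^12)²) = 9.390 W m^-2.
OLR = S(1−α)/4 = 1.596 W m^-2; the top layer radiates at T_e = 72.84 K.
With N = 4 opaque layers, T_s = (N+1)^(1/4)·T_e = 5^(1/4)·72.84 = 108.9 K.

109 kelvin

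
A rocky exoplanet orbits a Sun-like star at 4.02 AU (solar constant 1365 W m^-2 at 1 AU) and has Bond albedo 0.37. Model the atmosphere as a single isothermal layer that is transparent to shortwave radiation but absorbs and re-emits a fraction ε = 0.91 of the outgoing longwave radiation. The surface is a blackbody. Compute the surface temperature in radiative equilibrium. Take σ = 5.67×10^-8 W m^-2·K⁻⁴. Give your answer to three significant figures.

Flux at the orbit: S = 1365/(4.02)² = 84.47 W m^-2.
The planet radiates to space at T_e = [S(1−α)/(4σ)]^(1/4) = 123.8 K.
Surface balance with a leaky layer gives σT_s⁴ = σT_e⁴·2/(2−ε), so T_s = T_e·[2/(2−0.91)]^(1/4) = 144.0 K.

144 K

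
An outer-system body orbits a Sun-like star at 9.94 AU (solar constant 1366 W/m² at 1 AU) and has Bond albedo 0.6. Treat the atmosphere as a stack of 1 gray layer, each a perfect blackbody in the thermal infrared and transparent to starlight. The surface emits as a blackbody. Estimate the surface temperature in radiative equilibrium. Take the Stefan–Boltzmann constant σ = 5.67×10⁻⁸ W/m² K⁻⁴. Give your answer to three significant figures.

Flux at the orbit: S = 1366/(9.94)² = 13.83 W/m².
The effective emission temperature is T_e = [S(1−α)/(4σ)]^¼ = 70.27 K.
Layer-by-layer balance gives σT_s⁴ = (N+1)σT_e⁴, so T_s = 2^¼·70.27 = 83.57 K.

83.6 K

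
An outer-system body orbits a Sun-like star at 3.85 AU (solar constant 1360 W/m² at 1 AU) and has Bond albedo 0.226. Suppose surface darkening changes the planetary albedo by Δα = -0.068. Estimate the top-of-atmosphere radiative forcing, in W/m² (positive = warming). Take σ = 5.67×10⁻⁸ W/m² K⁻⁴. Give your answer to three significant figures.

By the inverse-square law, S = 1360/3.85² = 91.75 W/m².
TOA radiative forcing: ΔF = −S·Δα/4 = −91.75·(-0.068)/4 = 1.560 W/m².

1.56 W/m²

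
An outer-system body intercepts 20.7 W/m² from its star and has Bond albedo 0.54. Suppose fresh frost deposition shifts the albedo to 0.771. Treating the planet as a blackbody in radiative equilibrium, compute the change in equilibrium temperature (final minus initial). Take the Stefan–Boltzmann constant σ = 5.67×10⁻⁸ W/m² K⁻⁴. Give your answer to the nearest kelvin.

-13 K

With α = 0.54, T₁ = 80.50 K.
Final:   T₂ = [S(1−0.771)/(4σ)]^(1/4) = 67.61 K.
ΔT = T₂ − T₁ = -12.88 K.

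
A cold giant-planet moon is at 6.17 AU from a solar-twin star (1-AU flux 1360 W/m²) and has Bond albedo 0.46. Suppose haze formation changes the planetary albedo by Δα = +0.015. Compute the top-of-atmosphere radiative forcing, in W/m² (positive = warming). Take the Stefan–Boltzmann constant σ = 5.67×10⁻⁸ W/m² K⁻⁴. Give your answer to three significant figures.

By the inverse-square law, S = 1360/6.17² = 35.72 W/m².
TOA radiative forcing: ΔF = −S·Δα/4 = −35.72·(+0.015)/4 = -0.1340 W/m².

-0.134 W/m²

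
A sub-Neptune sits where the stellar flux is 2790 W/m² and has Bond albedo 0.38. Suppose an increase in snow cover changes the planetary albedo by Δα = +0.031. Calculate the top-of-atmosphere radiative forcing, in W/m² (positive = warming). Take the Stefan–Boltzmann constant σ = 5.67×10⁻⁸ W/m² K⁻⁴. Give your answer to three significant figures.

-21.6 W/m²

ΔF = −(S/4)Δα = −(2790/4)×(+0.031) = -21.62 W/m².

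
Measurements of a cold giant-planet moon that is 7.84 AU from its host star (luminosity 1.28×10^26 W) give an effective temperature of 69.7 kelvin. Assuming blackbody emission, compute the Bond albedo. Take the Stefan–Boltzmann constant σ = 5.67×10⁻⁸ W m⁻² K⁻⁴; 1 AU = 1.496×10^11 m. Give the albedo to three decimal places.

d = 7.84 × 1.496×10^11 m = 1.173×10^12 m.
Spreading L over a sphere of radius d: S = 1.28×10^26/(4π·1.17×10^12²) = 7.405 W m⁻².
From σT⁴ = S(1−α)/4 we invert for α: 1−α = 4σT⁴/S.
σT⁴ = 1.338 W m⁻², so 4σT⁴ = 5.353 W m⁻².
1−α = 5.353/7.405 = 0.7229, so α = 0.2771.

0.277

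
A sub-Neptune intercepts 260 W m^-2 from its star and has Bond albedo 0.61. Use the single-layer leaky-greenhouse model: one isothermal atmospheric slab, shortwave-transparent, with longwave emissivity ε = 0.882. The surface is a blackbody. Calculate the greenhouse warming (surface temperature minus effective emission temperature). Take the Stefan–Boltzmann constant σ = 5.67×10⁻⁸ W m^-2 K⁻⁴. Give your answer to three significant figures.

The planet radiates to space at T_e = [S(1−α)/(4σ)]^(1/4) = 145.4 K.
For a single slab of emissivity ε, T_s⁴ = 2T_e⁴/(2−ε); thus T_s = 145.4·(1.789)^(1/4) = 168.2 K.
The atmosphere warms the surface by 22.76 K.

22.8 kelvin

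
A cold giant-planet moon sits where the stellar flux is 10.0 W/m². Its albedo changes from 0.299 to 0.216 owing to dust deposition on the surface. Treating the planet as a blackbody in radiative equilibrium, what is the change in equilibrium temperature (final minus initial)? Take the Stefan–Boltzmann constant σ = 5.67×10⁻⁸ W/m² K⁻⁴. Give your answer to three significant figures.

2.12 K

Before: T₁ = [10.00·0.701/(4σ)]^(1/4) = 74.56 K.
With α = 0.216, T₂ = 76.68 K.
ΔT = T₂ − T₁ = 2.115 K.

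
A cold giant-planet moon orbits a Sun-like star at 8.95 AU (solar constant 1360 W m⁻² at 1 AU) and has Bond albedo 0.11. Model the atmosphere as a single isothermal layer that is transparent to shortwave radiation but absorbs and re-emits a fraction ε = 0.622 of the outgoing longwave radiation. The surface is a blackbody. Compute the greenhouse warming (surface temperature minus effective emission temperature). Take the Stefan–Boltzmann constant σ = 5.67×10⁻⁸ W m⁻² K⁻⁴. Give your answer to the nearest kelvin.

9 K

Flux at the orbit: S = 1360/(8.95)² = 16.98 W m⁻².
Effective emission temperature (TOA balance): σT_e⁴ = S(1−α)/4 = 3.778 W m⁻² → T_e = 90.35 K.
The surface balance (absorbed SW + ε·downward IR = σT_s⁴) with T_a⁴ = T_s⁴/2 reduces to T_s = T_e·[2/(2−ε)]^¼ = 99.16 K.
Greenhouse warming: T_s − T_e = 8.818 K.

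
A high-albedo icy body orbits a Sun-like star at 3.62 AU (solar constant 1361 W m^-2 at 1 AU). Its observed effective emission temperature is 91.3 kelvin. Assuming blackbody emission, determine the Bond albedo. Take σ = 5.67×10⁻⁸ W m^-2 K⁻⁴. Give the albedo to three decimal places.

0.848

By the inverse-square law, S = 1361/3.62² = 103.9 W m^-2.
From σT⁴ = S(1−α)/4 we invert for α: 1−α = 4σT⁴/S.
4σT⁴ = 4·5.67×10⁻⁸·(91.3)⁴ = 15.76 W m^-2.
Hence α = 1 − 15.76/103.9 = 0.8483.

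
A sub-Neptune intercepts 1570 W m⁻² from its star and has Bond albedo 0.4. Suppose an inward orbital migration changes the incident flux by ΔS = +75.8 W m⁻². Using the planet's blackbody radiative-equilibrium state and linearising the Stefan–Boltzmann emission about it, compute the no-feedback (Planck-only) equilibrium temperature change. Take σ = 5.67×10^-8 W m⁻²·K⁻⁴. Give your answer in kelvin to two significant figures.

3.1 kelvin

Reference equilibrium: T_e = [S(1−α)/(4σ)]^(1/4) = 253.9 K.
TOA radiative forcing: ΔF = (1−α)ΔS/4 = 0.6·(+75.8)/4 = 11.37 W m⁻².
Linearising σT⁴ gives d(σT⁴)/dT = 4σT_e³ = 3.711 W m⁻² per K.
ΔT₀ = ΔF/λ_P = 11.37/3.711 = 3.06 K.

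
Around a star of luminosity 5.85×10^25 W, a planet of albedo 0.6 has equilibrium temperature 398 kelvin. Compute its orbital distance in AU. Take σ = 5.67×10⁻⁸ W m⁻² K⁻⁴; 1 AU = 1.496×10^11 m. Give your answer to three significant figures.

The flux needed for this T is 4σT⁴/(1−0.6) = 14230 W m⁻².
From L = 4πd²S, d = √(5.85×10^25/(4π·14230)) = 1.809×10^10 m = 0.1209 AU.

0.121 AU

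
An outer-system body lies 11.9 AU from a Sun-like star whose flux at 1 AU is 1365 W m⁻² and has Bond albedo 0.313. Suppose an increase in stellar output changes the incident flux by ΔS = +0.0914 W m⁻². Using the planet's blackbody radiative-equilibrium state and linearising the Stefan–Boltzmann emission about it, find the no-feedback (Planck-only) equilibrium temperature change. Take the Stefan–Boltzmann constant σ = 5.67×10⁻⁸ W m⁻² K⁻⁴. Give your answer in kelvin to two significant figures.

0.17 kelvin

Irradiance scales as 1/d², so S = 1365 W m⁻² × (1/11.9)² = 9.639 W m⁻².
Reference equilibrium: T_e = [S(1−α)/(4σ)]^(1/4) = 73.51 K.
Only a fraction (1−α) is absorbed and it's spread over 4πR², so ΔF = (1−α)ΔS/4 = 0.01570 W m⁻².
The Planck feedback parameter is 4σT_e³ = 0.09009 W m⁻²/K.
Hence the no-feedback warming is ΔF/(4σT_e³) = 0.174 K.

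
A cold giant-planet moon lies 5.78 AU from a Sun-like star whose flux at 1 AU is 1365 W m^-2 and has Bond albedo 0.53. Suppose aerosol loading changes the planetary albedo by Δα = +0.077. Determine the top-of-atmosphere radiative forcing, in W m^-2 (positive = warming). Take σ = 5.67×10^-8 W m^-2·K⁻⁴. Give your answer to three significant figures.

-0.787 W m^-2

By the inverse-square law, S = 1365/5.78² = 40.86 W m^-2.
TOA radiative forcing: ΔF = −S·Δα/4 = −40.86·(+0.077)/4 = -0.7865 W m^-2.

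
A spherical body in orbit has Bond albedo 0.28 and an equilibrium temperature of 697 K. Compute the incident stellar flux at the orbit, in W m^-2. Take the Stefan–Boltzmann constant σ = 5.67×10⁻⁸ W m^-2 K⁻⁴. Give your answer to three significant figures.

74300 W m^-2

From S(1−α)/4 = σT⁴: S = 4σT⁴/(1−α).
σT⁴ = 5.67×10⁻⁸·(697)⁴ = 13380 W m^-2.
So S = 4×13380/(1−0.28) = 74340 W m^-2.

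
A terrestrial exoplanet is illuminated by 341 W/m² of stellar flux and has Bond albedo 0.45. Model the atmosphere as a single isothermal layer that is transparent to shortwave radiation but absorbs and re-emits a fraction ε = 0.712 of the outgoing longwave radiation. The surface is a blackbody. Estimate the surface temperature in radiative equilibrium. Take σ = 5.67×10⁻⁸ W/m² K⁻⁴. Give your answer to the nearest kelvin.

Effective emission temperature (TOA balance): σT_e⁴ = S(1−α)/4 = 46.89 W/m² → T_e = 169.6 K.
For a single slab of emissivity ε, T_s⁴ = 2T_e⁴/(2−ε); thus T_s = 169.6·(1.553)^(1/4) = 189.3 K.

189 kelvin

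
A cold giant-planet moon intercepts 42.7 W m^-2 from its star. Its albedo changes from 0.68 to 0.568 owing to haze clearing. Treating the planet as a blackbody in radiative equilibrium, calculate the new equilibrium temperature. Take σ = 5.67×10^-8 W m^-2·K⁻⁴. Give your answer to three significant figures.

New equilibrium: T₂ = [(1−0.568)·42.70/(4σ)]^(1/4) = 94.97 K.

95.0 kelvin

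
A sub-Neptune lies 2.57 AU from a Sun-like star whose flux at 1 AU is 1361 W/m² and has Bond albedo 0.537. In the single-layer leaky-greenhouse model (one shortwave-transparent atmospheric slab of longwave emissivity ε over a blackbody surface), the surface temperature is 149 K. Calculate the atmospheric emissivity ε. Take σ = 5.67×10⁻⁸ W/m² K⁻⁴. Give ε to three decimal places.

0.293

Flux at the orbit: S = 1361/(2.57)² = 206.1 W/m².
Effective temperature: T_e = [S(1−α)/(4σ)]^(1/4) = 143.2 K.
Since (2−ε)/2 = (T_e/T_s)⁴ = 0.8535, ε = 0.2931.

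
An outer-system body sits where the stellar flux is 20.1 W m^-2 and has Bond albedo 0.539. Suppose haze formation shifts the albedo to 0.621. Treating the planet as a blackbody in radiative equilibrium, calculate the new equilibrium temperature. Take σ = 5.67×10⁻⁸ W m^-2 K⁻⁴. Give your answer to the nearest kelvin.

With the new albedo, S(1−α₂)/4 = 1.904 W m^-2, so T₂ = 76.13 K.

76 kelvin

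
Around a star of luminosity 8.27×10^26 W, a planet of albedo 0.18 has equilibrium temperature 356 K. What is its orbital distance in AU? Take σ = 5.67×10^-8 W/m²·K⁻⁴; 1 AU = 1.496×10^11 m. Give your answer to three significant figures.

0.814 AU

Required flux: S = 4σT⁴/(1−α) = 4443 W/m².
Then d = [L/(4πS)]^(1/2) = 1.217×10^11 m, i.e. 0.8136 AU.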